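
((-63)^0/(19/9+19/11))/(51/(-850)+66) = 165/41762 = 0.00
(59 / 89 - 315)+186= -11422 / 89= -128.34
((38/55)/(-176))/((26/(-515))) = 1957/25168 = 0.08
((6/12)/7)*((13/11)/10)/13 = 1/1540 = 0.00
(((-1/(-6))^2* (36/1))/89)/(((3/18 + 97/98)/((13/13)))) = 147/15130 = 0.01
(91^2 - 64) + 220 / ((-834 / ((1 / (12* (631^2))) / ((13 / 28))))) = 53207477181661 / 6475292343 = 8217.00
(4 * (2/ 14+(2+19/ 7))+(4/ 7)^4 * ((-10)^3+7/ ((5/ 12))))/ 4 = -256314/ 12005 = -21.35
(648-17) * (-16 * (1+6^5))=-78516592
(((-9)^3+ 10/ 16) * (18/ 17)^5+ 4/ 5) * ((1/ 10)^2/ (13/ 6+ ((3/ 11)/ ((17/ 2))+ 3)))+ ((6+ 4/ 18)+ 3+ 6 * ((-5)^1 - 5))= -28851112668377/ 548075242125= -52.64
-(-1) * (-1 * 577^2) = -332929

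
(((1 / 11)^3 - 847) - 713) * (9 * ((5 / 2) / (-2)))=93436155 / 5324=17549.99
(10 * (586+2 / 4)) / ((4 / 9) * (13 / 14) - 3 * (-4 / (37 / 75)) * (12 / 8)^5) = 109370520 / 3452221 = 31.68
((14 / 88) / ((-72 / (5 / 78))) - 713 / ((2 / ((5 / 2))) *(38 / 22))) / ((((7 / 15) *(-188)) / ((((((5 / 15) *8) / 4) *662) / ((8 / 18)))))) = 4009314465775 / 686509824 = 5840.14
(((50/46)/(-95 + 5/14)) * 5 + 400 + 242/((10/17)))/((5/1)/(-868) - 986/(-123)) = 527962179612/5212645135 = 101.28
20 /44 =5 /11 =0.45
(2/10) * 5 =1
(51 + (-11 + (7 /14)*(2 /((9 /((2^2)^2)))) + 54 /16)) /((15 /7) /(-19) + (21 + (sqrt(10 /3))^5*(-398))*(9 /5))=-1430485107625*sqrt(30) /2521790561596212-9030318955 /1120795805153872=-0.00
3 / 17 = 0.18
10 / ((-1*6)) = -5 / 3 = -1.67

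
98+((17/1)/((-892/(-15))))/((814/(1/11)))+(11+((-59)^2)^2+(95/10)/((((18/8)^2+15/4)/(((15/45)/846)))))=17317078768090178303/1429100197272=12117470.00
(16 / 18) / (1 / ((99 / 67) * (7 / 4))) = 154 / 67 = 2.30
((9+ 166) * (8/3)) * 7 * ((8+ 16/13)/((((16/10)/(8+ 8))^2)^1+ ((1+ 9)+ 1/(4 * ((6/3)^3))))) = 313600000/104429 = 3003.00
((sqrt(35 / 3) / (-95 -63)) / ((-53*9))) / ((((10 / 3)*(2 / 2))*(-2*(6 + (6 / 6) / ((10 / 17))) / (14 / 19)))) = -0.00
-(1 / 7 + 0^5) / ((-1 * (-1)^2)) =1 / 7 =0.14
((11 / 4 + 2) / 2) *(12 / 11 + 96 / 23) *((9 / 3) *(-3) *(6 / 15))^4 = 332091576 / 158125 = 2100.18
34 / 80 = 17 / 40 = 0.42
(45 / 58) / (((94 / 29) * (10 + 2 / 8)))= 0.02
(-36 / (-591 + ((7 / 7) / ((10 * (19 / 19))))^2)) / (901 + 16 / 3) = 10800 / 160690181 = 0.00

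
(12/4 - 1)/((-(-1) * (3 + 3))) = 1/3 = 0.33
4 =4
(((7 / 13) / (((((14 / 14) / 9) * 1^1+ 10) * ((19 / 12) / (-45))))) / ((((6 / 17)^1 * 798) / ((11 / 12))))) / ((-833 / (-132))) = -16335 / 20926087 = -0.00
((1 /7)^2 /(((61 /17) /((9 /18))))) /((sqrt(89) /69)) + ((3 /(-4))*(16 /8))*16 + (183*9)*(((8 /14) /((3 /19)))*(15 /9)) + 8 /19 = 1173*sqrt(89) /532042 + 1318124 /133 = 9910.73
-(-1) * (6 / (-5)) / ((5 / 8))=-48 / 25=-1.92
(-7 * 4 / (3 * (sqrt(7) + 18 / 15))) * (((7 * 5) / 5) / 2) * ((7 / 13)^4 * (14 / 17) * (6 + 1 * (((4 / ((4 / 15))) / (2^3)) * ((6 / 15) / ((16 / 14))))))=877073295 / 269958572 - 1461788825 * sqrt(7) / 539917144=-3.91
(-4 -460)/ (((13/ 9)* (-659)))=4176/ 8567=0.49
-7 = -7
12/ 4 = 3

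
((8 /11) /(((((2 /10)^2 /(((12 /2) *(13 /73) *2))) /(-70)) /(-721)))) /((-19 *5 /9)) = -2834395200 /15257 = -185776.71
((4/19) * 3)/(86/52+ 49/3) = 936/26657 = 0.04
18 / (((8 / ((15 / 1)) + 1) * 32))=135 / 368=0.37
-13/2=-6.50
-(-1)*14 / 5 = 14 / 5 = 2.80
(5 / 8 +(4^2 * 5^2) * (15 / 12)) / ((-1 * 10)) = -801 / 16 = -50.06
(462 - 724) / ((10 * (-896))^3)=131 / 359661568000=0.00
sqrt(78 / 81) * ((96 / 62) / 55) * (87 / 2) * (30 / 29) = 48 * sqrt(78) / 341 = 1.24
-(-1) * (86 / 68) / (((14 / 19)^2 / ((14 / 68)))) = 15523 / 32368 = 0.48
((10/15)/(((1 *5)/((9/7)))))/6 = 1/35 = 0.03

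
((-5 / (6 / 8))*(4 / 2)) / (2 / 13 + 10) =-130 / 99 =-1.31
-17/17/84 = -1/84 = -0.01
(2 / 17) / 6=1 / 51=0.02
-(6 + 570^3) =-185193006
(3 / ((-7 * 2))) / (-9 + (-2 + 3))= 3 / 112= 0.03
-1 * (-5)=5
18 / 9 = 2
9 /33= 3 /11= 0.27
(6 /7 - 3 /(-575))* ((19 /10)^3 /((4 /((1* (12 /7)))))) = 71422767 /28175000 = 2.53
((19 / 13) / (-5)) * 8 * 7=-1064 / 65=-16.37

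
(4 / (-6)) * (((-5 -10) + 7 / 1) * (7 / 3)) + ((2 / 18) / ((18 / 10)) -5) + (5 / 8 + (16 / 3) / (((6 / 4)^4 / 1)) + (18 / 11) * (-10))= -153515 / 21384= -7.18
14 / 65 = 0.22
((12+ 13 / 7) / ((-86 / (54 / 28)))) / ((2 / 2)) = -2619 / 8428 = -0.31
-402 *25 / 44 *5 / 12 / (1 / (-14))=58625 / 44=1332.39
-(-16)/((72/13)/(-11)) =-286/9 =-31.78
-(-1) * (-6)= -6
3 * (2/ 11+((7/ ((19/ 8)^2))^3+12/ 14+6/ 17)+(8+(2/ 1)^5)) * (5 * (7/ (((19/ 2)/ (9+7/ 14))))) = 40001087587050/ 8797579747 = 4546.83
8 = 8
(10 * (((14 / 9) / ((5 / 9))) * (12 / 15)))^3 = 1404928 / 125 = 11239.42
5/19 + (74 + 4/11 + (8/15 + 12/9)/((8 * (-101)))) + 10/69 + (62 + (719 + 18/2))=864.77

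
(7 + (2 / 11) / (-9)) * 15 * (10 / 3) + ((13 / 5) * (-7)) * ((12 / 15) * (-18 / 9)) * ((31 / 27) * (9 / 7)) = 970142 / 2475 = 391.98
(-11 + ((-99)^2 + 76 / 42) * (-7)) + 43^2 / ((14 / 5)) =-2854753 / 42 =-67970.31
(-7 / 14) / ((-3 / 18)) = 3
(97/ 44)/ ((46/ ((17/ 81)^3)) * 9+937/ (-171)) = 81491931/ 1655202149612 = 0.00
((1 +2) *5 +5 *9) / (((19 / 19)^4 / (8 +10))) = 1080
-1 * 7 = -7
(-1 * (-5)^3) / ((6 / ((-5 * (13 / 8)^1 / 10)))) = -1625 / 96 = -16.93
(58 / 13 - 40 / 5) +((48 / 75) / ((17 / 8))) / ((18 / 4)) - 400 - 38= -21952172 / 49725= -441.47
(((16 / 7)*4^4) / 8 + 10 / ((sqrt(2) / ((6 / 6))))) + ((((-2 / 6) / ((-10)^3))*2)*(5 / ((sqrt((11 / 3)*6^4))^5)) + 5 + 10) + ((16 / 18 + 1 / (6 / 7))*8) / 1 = sqrt(33) / 2682682675200 + 5*sqrt(2) + 6589 / 63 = 111.66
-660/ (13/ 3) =-1980/ 13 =-152.31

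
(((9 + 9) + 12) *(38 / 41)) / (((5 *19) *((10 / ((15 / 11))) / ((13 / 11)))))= 234 / 4961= 0.05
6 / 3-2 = 0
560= 560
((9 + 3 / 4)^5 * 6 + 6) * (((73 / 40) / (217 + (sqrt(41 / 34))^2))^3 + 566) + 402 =166828820567460892699733183 / 557538428325888000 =299223895.77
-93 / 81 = -1.15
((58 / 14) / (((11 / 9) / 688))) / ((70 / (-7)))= -89784 / 385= -233.21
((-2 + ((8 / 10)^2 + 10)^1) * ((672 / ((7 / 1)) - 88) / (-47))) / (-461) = 1728 / 541675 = 0.00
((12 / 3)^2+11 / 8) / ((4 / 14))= 973 / 16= 60.81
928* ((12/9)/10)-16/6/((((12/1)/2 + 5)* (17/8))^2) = 123.73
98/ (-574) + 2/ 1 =75/ 41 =1.83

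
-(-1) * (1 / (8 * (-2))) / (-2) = 1 / 32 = 0.03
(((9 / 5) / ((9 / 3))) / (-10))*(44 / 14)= -33 / 175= -0.19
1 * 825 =825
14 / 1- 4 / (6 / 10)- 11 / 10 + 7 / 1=397 / 30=13.23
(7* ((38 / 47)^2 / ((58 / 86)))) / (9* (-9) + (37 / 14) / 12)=-73020192 / 869371831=-0.08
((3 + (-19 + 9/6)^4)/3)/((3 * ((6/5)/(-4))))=-7503365/216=-34737.80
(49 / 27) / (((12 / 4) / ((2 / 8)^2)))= 49 / 1296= 0.04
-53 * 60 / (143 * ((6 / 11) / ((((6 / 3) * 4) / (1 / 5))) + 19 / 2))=-63600 / 27209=-2.34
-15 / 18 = -5 / 6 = -0.83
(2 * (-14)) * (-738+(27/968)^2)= 20663.98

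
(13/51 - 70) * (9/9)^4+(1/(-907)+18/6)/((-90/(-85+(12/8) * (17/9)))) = -27895975/416313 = -67.01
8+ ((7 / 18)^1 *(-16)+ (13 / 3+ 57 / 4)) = 733 / 36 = 20.36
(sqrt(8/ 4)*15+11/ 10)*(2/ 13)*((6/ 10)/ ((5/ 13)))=33/ 125+18*sqrt(2)/ 5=5.36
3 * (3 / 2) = 9 / 2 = 4.50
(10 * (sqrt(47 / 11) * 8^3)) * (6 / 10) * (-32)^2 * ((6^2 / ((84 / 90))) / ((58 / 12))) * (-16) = -81537269760 * sqrt(517) / 2233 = -830257320.78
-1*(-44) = 44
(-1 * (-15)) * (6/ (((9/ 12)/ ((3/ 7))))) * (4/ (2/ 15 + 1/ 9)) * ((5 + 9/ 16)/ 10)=36045/ 77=468.12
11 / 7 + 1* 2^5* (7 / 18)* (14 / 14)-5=568 / 63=9.02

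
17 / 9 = 1.89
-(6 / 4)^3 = -27 / 8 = -3.38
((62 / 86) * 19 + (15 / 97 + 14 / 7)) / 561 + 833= 649742881 / 779977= 833.03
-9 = -9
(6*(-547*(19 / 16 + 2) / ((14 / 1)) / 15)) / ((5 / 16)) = -27897 / 175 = -159.41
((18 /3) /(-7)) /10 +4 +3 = 242 /35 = 6.91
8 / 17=0.47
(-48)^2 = 2304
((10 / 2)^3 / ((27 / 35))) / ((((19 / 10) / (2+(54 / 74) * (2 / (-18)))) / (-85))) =-264031250 / 18981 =-13910.29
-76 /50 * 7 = -266 /25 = -10.64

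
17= 17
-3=-3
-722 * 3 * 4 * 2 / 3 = -5776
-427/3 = -142.33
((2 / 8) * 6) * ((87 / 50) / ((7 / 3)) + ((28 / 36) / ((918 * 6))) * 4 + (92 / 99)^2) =844926983 / 349895700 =2.41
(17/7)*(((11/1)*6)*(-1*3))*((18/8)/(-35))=15147/490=30.91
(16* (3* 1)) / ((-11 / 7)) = -336 / 11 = -30.55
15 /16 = 0.94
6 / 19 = 0.32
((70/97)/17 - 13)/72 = -21367/118728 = -0.18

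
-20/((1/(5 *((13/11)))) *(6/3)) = -650/11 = -59.09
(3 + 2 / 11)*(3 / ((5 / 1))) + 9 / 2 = 141 / 22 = 6.41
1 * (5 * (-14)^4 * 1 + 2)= 192082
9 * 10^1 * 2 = 180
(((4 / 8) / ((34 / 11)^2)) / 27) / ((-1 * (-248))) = 121 / 15481152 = 0.00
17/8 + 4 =49/8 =6.12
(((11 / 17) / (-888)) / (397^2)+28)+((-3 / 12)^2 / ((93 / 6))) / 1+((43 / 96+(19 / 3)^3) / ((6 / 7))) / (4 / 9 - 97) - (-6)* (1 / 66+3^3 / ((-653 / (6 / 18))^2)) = 16411589775091807484249 / 655936767427329279936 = 25.02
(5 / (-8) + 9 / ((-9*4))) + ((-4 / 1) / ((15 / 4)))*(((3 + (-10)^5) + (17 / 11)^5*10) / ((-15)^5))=-1655652707509 / 1630641375000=-1.02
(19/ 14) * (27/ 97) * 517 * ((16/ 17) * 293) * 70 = 6216780240/ 1649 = 3770030.47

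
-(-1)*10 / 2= 5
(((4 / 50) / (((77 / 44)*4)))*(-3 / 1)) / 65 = -0.00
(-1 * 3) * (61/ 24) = -61/ 8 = -7.62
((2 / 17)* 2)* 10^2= 23.53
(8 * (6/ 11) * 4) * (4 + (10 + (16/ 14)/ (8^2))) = 18840/ 77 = 244.68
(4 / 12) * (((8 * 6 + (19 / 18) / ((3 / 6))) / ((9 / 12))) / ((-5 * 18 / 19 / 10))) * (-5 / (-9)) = -171380 / 6561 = -26.12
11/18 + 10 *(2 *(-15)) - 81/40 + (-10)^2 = -72509/360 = -201.41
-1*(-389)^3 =58863869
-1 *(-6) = 6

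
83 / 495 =0.17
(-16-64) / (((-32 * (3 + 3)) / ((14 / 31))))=35 / 186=0.19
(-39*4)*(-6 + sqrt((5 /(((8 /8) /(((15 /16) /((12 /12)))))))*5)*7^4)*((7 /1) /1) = 6552-3277365*sqrt(15) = -12686628.06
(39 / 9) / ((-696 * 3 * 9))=-13 / 56376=-0.00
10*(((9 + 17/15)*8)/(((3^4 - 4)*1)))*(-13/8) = -3952/231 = -17.11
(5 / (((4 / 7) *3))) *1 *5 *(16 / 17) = 700 / 51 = 13.73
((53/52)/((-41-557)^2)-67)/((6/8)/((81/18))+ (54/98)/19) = -3479777146419/10162390472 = -342.42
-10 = -10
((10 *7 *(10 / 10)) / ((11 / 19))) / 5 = 24.18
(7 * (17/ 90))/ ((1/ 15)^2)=595/ 2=297.50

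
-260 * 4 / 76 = -260 / 19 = -13.68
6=6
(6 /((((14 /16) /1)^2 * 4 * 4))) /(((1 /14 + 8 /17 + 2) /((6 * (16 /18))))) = 4352 /4235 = 1.03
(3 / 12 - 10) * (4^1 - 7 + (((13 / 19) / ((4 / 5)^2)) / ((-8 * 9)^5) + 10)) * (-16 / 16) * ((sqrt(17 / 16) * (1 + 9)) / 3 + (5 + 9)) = 267637806837115 * sqrt(17) / 4705719681024 + 374692929571961 / 392143306752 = 1190.00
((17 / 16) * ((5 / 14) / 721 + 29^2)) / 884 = 1.01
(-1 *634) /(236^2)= -317 /27848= -0.01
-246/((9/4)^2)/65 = -1312/1755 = -0.75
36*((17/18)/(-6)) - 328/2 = -509/3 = -169.67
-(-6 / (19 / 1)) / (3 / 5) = 10 / 19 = 0.53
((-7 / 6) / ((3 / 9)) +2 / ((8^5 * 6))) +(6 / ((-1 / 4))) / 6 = -7.50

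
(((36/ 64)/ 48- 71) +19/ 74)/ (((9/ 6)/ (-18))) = 2009907/ 2368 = 848.78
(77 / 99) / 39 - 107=-37550 / 351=-106.98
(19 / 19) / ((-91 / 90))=-0.99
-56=-56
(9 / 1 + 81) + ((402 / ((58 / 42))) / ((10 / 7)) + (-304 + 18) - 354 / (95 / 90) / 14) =-312079 / 19285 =-16.18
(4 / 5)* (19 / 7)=76 / 35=2.17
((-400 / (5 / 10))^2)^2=409600000000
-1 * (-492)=492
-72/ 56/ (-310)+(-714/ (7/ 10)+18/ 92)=-25449114/ 24955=-1019.80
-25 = -25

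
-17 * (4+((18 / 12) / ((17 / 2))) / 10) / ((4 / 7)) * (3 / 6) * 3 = -14343 / 80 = -179.29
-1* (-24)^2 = -576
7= 7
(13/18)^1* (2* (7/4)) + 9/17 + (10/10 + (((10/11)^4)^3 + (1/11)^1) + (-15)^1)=-20231444096486605/1920718166553252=-10.53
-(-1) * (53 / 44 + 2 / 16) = 117 / 88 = 1.33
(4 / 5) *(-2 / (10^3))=-1 / 625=-0.00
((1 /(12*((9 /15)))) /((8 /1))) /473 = 5 /136224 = 0.00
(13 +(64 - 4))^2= 5329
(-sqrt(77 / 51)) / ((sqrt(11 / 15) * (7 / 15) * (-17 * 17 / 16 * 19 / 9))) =2160 * sqrt(595) / 653429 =0.08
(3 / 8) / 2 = 3 / 16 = 0.19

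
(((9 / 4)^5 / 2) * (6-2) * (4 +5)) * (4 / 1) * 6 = 1594323 / 64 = 24911.30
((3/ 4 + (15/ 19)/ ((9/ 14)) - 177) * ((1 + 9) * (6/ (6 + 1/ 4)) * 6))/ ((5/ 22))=-4213968/ 95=-44357.56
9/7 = 1.29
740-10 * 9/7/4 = 10315/14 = 736.79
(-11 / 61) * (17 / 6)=-187 / 366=-0.51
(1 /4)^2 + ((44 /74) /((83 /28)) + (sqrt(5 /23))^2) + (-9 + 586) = 652626857 /1130128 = 577.48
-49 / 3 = -16.33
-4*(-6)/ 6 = 4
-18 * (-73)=1314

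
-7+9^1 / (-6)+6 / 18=-49 / 6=-8.17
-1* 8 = -8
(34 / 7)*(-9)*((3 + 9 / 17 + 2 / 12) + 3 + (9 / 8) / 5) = -6051 / 20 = -302.55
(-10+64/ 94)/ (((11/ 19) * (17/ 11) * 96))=-1387/ 12784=-0.11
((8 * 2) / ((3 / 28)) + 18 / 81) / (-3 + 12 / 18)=-1346 / 21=-64.10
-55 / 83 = -0.66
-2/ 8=-1/ 4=-0.25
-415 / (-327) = 415 / 327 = 1.27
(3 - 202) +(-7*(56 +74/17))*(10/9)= -11363/17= -668.41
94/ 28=47/ 14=3.36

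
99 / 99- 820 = -819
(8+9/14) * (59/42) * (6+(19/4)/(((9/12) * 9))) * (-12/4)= -1292159/5292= -244.17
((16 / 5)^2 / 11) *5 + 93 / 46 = 16891 / 2530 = 6.68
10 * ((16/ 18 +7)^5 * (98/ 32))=935740.21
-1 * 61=-61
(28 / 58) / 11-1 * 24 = -7642 / 319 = -23.96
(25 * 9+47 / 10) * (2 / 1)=2297 / 5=459.40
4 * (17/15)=68/15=4.53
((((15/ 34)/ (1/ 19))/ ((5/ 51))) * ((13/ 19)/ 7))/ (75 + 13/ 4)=0.11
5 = 5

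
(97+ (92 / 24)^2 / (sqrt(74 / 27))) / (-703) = -97 / 703-529* sqrt(222) / 624264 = -0.15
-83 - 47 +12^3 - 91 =1507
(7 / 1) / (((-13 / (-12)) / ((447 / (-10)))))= -18774 / 65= -288.83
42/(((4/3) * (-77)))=-9/22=-0.41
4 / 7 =0.57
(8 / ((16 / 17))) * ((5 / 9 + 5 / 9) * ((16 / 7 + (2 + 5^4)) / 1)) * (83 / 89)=31077275 / 5607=5542.59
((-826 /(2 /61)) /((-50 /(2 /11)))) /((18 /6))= 25193 /825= 30.54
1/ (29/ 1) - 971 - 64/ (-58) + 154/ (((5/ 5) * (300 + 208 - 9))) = -14030408/ 14471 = -969.55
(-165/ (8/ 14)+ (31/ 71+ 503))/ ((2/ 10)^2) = 1524275/ 284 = 5367.17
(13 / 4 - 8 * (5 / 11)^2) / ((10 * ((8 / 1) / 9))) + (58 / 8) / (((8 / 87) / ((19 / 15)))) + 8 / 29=100.32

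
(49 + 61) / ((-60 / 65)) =-119.17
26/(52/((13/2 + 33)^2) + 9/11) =1784926/58457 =30.53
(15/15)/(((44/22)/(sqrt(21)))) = sqrt(21)/2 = 2.29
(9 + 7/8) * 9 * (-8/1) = -711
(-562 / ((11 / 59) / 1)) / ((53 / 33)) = -99474 / 53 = -1876.87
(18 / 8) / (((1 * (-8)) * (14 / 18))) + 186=41583 / 224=185.64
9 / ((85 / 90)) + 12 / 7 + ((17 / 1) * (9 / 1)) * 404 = 7356966 / 119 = 61823.24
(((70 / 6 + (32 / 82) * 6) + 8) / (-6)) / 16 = -0.23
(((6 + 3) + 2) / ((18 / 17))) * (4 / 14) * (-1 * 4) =-748 / 63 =-11.87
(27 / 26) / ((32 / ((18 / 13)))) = 243 / 5408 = 0.04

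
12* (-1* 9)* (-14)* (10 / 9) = 1680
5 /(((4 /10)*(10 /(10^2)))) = 125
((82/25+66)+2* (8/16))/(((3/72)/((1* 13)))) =548184/25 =21927.36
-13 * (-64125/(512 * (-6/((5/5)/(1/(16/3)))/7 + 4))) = 1167075/2752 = 424.08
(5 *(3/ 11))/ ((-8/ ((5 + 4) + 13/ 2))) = -2.64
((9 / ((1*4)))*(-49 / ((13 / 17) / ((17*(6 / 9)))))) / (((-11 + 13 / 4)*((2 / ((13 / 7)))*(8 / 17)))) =103173 / 248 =416.02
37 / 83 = 0.45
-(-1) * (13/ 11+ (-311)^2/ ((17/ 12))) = 12767393/ 187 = 68274.83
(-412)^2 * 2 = 339488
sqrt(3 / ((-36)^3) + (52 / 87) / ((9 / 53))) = 1.88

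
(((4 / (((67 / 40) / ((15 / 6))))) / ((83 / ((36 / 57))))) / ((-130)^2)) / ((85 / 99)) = 4752 / 1517791535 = 0.00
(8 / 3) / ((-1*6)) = -0.44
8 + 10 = 18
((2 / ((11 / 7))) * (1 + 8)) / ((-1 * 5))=-126 / 55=-2.29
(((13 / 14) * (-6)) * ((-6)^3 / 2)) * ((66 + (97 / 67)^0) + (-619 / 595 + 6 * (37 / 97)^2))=1575932200128 / 39188485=40214.16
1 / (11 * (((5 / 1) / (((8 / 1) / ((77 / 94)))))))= 752 / 4235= 0.18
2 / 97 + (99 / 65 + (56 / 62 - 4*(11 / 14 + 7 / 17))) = -54496053 / 23259145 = -2.34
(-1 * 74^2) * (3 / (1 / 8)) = -131424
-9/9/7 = -1/7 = -0.14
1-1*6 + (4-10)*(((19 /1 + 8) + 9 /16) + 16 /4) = -1555 /8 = -194.38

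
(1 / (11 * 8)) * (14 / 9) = 7 / 396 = 0.02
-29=-29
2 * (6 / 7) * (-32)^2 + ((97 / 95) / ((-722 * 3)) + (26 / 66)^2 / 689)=48645838539049 / 27711663210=1755.43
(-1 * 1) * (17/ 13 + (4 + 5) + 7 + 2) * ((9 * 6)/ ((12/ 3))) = -6777/ 26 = -260.65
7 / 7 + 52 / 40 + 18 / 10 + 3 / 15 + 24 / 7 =541 / 70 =7.73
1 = 1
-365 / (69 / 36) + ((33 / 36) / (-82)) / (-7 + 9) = -8620093 / 45264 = -190.44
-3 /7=-0.43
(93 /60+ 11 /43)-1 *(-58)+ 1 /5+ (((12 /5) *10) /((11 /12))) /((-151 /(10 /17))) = 290938717 /4856764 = 59.90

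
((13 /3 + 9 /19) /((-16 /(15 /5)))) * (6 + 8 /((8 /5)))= -1507 /152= -9.91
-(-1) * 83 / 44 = 83 / 44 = 1.89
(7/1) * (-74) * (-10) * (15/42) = 1850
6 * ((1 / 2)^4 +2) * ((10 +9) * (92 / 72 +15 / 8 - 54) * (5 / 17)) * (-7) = 26780215 / 1088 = 24614.17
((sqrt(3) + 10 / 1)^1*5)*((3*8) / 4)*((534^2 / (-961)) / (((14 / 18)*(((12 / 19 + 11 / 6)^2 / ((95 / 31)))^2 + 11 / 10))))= -1173580525408301280000 / 51585299747510767 - 117358052540830128000*sqrt(3) / 51585299747510767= -26690.76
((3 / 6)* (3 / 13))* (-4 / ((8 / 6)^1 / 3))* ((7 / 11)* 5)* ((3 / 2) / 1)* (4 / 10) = -567 / 286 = -1.98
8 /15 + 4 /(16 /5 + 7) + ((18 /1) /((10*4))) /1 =1403 /1020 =1.38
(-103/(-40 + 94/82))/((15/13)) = 2.30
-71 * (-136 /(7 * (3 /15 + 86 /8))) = 193120 /1533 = 125.98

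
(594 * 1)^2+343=353179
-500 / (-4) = 125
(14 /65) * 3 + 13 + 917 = 60492 /65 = 930.65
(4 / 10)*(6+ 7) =26 / 5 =5.20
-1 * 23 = -23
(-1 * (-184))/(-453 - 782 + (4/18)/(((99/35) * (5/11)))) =-14904/100021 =-0.15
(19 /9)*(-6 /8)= -19 /12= -1.58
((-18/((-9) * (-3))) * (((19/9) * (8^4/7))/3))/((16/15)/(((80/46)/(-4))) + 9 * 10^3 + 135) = -3891200/129453849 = -0.03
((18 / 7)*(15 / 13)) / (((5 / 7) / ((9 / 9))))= 54 / 13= 4.15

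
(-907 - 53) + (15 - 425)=-1370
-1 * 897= -897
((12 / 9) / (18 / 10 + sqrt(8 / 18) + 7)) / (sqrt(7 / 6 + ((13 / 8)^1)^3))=160 *sqrt(50298) / 595193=0.06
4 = 4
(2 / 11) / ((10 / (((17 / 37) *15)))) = 51 / 407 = 0.13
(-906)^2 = 820836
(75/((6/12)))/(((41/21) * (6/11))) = 5775/41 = 140.85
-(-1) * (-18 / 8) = -9 / 4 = -2.25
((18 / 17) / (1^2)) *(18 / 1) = 324 / 17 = 19.06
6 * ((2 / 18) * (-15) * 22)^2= 24200 / 3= 8066.67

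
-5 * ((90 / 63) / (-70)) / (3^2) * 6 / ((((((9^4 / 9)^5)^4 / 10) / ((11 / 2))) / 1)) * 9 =550 / 29351168231935709770081937215323548982280768583118234737883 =0.00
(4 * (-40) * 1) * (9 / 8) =-180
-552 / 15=-184 / 5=-36.80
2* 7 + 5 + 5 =24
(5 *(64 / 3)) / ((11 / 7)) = 67.88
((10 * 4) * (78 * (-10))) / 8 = -3900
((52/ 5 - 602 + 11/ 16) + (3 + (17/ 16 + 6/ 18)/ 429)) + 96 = -3165436/ 6435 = -491.91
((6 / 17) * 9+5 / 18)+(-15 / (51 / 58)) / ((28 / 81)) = -49153 / 1071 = -45.89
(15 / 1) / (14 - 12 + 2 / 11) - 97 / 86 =1977 / 344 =5.75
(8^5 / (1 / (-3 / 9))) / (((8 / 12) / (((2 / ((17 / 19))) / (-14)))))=311296 / 119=2615.93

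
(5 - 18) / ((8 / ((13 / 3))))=-169 / 24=-7.04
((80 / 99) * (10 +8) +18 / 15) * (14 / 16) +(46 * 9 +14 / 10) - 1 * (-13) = 97279 / 220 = 442.18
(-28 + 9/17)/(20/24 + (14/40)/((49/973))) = -60/17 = -3.53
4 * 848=3392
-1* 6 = -6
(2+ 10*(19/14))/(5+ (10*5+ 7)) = 109/434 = 0.25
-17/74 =-0.23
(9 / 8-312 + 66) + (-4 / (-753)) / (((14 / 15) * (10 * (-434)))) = -746905975 / 3050152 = -244.88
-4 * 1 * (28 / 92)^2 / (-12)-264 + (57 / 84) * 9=-11458355 / 44436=-257.86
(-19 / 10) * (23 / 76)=-23 / 40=-0.58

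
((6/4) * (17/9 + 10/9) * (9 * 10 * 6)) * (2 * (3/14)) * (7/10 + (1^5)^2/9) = 5913/7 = 844.71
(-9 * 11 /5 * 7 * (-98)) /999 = 7546 /555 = 13.60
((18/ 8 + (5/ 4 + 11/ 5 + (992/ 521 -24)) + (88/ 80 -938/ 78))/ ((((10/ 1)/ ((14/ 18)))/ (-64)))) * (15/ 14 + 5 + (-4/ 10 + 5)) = 3686181392/ 2539875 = 1451.32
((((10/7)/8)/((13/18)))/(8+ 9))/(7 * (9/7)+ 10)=45/58786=0.00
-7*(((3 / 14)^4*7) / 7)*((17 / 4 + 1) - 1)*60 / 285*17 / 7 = -23409 / 729904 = -0.03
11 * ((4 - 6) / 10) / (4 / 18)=-99 / 10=-9.90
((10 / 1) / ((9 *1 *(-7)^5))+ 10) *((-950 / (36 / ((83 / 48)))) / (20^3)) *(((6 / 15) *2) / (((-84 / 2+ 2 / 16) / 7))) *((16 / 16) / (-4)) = -119270087 / 62545089600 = -0.00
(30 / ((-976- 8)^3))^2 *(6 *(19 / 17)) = 475 / 71443999838011392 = 0.00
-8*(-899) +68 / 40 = 71937 / 10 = 7193.70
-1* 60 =-60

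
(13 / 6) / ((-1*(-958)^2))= -13 / 5506584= -0.00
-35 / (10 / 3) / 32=-21 / 64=-0.33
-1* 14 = -14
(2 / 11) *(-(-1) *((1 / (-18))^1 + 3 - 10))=-127 / 99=-1.28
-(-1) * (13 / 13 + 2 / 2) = 2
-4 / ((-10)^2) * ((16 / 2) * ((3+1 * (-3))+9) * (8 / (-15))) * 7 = 10.75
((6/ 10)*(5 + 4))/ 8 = 27/ 40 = 0.68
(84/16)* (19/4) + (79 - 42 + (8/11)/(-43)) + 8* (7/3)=1829653/22704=80.59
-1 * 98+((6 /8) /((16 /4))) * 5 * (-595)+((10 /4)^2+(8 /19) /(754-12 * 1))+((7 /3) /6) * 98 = -620656825 /1015056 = -611.45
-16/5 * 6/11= -96/55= -1.75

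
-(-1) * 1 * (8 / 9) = 8 / 9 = 0.89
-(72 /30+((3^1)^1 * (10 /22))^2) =-2577 /605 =-4.26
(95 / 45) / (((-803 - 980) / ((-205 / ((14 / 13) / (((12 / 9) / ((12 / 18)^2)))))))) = 0.68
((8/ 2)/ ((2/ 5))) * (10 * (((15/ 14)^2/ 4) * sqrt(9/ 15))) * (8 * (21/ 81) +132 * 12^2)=16039750 * sqrt(15)/ 147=422596.49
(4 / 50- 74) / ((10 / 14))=-12936 / 125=-103.49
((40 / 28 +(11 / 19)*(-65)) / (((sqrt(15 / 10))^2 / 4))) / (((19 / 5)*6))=-10700 / 2527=-4.23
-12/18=-2/3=-0.67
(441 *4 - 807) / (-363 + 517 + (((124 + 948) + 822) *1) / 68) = 10846 / 2061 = 5.26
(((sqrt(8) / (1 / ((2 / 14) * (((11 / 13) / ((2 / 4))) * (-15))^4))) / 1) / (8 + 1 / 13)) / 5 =316245600 * sqrt(2) / 107653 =4154.45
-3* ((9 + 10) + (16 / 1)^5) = -3145785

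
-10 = -10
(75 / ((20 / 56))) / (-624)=-35 / 104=-0.34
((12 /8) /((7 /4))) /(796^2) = 3 /2217656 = 0.00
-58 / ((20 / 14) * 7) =-29 / 5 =-5.80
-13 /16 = -0.81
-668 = -668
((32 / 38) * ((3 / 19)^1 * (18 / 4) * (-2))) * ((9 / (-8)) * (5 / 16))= 1215 / 2888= 0.42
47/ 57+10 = 10.82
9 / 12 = 3 / 4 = 0.75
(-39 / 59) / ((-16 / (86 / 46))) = 1677 / 21712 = 0.08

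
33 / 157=0.21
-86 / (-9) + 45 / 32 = 10.96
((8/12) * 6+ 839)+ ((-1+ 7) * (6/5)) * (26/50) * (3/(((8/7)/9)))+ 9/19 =4426647/4750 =931.93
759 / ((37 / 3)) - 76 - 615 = -23290 / 37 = -629.46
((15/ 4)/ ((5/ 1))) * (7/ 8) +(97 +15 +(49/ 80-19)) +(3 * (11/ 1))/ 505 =1524439/ 16160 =94.33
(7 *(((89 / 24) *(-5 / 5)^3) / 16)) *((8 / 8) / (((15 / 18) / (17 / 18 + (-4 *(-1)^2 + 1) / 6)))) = -623 / 720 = -0.87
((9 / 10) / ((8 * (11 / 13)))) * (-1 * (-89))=10413 / 880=11.83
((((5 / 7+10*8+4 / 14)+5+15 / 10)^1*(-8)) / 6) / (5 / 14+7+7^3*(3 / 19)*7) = -93100 / 308397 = -0.30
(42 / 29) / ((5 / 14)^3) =115248 / 3625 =31.79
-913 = -913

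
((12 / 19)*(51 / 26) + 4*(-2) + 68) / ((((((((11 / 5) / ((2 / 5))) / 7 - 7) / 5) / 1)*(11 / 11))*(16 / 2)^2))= -88235 / 114608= -0.77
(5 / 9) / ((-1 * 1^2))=-5 / 9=-0.56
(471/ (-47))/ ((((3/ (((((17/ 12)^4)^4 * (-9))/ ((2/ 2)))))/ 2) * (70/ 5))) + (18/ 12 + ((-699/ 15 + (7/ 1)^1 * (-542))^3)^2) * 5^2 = 338897072097929309236151980649050078760133709/ 4224091748365762560000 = 80229571772214341514118.82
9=9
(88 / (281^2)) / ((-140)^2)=11 / 193454450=0.00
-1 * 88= -88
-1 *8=-8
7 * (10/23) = 70/23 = 3.04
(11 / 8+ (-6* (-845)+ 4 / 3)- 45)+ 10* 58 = 134585 / 24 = 5607.71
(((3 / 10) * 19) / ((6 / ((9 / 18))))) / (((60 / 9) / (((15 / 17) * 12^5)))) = 1329696 / 85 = 15643.48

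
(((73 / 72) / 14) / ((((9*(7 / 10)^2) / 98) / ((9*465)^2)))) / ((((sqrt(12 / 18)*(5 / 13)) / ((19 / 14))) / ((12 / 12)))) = 19493764875*sqrt(6) / 392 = 121810655.89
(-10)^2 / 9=100 / 9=11.11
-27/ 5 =-5.40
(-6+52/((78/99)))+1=61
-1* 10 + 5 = -5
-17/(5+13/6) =-102/43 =-2.37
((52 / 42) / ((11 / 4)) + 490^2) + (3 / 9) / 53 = 979849963 / 4081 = 240100.46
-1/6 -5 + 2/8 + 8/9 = -4.03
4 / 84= 1 / 21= 0.05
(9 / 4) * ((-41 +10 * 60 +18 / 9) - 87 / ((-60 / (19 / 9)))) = 101531 / 80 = 1269.14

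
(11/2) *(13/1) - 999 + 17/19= -35211/38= -926.61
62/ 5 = 12.40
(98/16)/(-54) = -49/432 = -0.11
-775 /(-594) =775 /594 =1.30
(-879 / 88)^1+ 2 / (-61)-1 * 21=-31.02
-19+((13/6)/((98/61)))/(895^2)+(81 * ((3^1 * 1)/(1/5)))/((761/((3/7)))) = -6564969601327/358433054700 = -18.32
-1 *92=-92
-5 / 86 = -0.06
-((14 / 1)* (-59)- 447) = 1273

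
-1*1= -1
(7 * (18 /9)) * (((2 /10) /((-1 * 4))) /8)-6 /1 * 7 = -3367 /80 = -42.09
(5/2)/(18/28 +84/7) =35/177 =0.20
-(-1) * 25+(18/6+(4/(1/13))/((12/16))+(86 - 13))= 511/3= 170.33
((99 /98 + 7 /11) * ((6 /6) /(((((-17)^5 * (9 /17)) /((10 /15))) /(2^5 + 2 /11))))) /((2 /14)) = -0.00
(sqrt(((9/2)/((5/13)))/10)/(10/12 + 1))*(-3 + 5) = 18*sqrt(13)/55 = 1.18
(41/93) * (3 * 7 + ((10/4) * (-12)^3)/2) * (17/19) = -16031/19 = -843.74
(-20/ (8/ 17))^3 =-614125/ 8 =-76765.62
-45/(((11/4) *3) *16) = -0.34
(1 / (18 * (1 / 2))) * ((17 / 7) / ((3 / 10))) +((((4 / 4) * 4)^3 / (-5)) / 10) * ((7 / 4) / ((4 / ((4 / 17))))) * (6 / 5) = 297746 / 401625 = 0.74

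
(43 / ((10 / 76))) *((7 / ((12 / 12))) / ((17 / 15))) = 34314 / 17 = 2018.47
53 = 53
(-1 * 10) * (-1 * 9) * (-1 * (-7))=630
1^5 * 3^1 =3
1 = 1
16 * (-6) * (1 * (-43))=4128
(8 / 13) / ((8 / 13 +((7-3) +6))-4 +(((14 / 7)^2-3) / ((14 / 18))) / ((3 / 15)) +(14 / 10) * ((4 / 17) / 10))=23800 / 505749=0.05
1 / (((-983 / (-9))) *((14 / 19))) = 171 / 13762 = 0.01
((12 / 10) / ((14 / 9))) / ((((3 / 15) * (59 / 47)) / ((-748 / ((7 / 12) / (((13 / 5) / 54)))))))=-2742168 / 14455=-189.70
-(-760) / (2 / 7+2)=665 / 2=332.50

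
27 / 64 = 0.42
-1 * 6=-6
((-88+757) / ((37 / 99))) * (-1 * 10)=-662310 / 37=-17900.27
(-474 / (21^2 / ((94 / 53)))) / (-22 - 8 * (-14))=-7426 / 350595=-0.02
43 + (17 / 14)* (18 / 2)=53.93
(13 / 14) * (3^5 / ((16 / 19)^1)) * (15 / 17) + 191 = 1627643 / 3808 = 427.43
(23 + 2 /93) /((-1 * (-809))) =2141 /75237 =0.03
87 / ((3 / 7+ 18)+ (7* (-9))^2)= 203 / 9304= 0.02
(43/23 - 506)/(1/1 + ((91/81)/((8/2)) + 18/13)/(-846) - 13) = 41317066440/983646497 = 42.00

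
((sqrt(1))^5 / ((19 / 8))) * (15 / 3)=40 / 19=2.11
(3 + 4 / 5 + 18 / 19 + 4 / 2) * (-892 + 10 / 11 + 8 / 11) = -6277954 / 1045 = -6007.61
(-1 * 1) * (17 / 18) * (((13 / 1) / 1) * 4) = -442 / 9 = -49.11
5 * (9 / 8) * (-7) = -315 / 8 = -39.38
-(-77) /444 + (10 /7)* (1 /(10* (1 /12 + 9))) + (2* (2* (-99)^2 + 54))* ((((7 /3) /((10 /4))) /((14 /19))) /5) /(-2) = -42171446761 /8469300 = -4979.33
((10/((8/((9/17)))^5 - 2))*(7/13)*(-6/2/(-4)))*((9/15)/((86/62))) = 115322697/52015795295204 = 0.00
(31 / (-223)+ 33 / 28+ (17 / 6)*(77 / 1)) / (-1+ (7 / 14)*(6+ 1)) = 87.68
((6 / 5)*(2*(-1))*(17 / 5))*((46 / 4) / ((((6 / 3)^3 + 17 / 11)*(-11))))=782 / 875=0.89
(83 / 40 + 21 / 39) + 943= 491719 / 520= 945.61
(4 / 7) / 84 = 1 / 147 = 0.01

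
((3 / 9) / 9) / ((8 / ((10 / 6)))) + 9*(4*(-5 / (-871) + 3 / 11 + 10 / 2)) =190.03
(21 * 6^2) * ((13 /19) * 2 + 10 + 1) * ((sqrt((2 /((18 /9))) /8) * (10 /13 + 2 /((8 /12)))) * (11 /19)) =23939685 * sqrt(2) /4693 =7214.11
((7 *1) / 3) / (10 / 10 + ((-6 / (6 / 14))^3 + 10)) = -7 / 8199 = -0.00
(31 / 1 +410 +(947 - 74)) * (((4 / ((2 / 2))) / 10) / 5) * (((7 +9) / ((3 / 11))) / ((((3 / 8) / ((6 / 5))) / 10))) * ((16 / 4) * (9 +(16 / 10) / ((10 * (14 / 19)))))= 31831793664 / 4375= 7275838.55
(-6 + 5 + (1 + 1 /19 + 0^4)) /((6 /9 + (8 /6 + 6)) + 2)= 1 /190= 0.01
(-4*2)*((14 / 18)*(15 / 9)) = -280 / 27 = -10.37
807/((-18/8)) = -1076/3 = -358.67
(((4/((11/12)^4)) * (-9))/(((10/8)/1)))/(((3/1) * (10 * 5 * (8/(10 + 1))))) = -62208/166375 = -0.37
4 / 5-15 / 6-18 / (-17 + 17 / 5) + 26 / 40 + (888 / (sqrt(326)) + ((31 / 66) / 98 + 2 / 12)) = 122323 / 274890 + 444 * sqrt(326) / 163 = 49.63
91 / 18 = 5.06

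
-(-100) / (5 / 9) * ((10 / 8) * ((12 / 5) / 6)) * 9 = 810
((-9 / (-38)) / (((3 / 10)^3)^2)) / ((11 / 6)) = 1000000 / 5643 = 177.21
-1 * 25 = -25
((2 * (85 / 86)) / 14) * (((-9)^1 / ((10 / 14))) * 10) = -765 / 43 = -17.79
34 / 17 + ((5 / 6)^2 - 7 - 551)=-19991 / 36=-555.31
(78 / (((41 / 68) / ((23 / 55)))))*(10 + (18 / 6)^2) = 2317848 / 2255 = 1027.87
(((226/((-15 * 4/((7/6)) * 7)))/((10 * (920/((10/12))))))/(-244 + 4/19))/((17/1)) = 2147/156480076800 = 0.00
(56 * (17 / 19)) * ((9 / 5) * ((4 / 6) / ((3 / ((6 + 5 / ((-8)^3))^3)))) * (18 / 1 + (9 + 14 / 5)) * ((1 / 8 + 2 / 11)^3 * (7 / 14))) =10068524941553818299 / 5430771397427200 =1853.98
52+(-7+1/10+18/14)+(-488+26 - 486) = -63113/70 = -901.61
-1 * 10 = -10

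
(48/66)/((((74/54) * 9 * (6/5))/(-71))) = -1420/407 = -3.49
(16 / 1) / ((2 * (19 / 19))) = 8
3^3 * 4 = 108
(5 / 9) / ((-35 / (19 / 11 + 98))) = -1097 / 693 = -1.58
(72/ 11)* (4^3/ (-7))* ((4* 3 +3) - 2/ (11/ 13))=-640512/ 847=-756.21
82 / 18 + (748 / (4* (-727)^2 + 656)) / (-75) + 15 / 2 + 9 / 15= 10137729 / 801050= 12.66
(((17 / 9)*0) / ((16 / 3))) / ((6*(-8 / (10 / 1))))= 0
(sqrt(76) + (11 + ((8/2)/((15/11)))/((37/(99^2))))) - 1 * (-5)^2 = 2 * sqrt(19) + 141158/185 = 771.73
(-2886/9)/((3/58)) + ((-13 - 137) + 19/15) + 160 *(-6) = -7308.29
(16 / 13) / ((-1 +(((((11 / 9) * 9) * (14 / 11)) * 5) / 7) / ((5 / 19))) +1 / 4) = 64 / 1937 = 0.03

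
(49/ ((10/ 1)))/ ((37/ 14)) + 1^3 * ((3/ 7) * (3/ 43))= 104908/ 55685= 1.88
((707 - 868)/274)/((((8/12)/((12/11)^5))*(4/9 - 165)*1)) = 270418176/32676764747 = 0.01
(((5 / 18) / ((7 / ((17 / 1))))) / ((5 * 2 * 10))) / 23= 17 / 57960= 0.00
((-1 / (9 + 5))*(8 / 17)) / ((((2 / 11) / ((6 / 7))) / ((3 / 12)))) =-33 / 833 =-0.04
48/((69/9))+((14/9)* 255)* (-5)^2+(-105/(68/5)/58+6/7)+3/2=18906937325/1904952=9925.15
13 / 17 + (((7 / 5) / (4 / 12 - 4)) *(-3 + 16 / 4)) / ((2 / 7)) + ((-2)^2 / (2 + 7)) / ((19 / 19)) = -2141 / 16830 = -0.13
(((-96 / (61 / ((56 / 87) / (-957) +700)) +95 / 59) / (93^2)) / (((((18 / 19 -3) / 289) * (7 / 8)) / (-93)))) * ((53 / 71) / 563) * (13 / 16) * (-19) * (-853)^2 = 442053205962498343946921 / 15595193397377286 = 28345477.65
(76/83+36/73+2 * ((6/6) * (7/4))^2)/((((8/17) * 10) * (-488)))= -6208043/1892346880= -0.00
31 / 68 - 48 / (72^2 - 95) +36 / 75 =8014999 / 8651300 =0.93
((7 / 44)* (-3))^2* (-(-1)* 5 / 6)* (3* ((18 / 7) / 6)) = 945 / 3872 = 0.24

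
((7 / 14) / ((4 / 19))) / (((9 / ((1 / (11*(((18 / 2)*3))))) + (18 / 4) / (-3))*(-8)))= -19 / 170976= -0.00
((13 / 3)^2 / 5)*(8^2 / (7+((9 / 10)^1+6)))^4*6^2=22682796032000 / 373301041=60762.75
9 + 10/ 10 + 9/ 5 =59/ 5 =11.80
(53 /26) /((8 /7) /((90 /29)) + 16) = 16695 /134056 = 0.12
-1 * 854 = -854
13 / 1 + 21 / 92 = 1217 / 92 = 13.23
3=3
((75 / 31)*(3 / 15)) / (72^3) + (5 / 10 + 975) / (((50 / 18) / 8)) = 270892947581 / 96422400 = 2809.44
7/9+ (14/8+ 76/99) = 145/44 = 3.30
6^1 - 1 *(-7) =13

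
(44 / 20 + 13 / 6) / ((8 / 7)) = 917 / 240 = 3.82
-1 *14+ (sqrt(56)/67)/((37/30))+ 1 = -13+ 60 *sqrt(14)/2479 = -12.91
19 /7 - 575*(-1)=4044 /7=577.71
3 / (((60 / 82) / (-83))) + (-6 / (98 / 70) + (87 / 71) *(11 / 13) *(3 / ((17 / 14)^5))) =-31503159664051 / 91736960770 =-343.41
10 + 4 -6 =8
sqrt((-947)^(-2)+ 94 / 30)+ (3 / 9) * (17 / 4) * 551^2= sqrt(632250570) / 14205+ 5161217 / 12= 430103.19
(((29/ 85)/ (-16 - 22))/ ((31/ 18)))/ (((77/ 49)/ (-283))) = 517041/ 550715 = 0.94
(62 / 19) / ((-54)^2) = 31 / 27702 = 0.00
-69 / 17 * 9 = -621 / 17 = -36.53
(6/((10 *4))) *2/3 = 1/10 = 0.10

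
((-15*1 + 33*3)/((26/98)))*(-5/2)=-10290/13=-791.54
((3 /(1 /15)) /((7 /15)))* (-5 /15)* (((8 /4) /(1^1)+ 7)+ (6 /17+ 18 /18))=-39600 /119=-332.77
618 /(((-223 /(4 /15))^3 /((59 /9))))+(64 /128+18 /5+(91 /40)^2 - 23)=-98623949492749 /7186039416000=-13.72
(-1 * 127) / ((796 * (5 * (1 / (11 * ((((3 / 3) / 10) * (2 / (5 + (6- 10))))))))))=-1397 / 19900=-0.07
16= 16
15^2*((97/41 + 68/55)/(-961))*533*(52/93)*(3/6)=-41183610/327701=-125.67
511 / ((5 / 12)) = 6132 / 5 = 1226.40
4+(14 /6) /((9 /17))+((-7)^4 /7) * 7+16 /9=65102 /27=2411.19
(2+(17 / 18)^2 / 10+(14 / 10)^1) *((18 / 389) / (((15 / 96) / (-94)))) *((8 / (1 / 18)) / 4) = -6801088 / 1945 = -3496.70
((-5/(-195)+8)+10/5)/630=391/24570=0.02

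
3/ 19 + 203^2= 782974/ 19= 41209.16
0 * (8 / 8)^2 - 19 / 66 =-19 / 66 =-0.29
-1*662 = -662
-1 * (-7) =7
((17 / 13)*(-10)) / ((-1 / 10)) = 1700 / 13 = 130.77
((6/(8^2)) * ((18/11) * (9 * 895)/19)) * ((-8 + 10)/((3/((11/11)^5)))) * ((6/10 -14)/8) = -971433/13376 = -72.63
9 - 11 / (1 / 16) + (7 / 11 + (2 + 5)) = -1753 / 11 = -159.36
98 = 98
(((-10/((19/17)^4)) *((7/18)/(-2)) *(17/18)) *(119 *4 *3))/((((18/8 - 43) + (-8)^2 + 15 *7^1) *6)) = 11827408810/5415228513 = 2.18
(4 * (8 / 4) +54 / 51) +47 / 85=817 / 85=9.61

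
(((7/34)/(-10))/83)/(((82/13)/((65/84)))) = -169/5553696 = -0.00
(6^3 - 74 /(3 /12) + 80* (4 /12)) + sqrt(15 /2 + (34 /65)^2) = -160 /3 + sqrt(131374) /130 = -50.55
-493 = -493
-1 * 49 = -49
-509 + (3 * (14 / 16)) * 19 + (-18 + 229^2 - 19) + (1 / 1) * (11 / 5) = 2077883 / 40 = 51947.08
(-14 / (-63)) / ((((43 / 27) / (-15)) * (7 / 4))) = -360 / 301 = -1.20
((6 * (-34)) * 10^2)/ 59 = -20400/ 59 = -345.76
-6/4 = -3/2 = -1.50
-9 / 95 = -0.09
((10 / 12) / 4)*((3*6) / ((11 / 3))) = 45 / 44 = 1.02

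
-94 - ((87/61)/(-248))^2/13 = -279662508817/2975132992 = -94.00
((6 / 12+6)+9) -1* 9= 13 / 2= 6.50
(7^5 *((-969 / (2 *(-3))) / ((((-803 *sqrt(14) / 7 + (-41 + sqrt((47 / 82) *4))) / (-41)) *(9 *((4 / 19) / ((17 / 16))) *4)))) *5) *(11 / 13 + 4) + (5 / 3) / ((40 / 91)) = 7 *(-75712 *sqrt(3854) + 356095168 *sqrt(14) + 309494143838887) / (19968 *(-7 *sqrt(3854) + 11767 + 32923 *sqrt(14))) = 806555.15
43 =43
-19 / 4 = -4.75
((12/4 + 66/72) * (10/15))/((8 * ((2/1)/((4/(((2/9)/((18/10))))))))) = 423/80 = 5.29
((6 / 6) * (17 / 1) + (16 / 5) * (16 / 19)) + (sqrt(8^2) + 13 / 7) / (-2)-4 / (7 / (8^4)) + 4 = -2321.81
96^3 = 884736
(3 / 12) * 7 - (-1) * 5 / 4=3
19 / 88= 0.22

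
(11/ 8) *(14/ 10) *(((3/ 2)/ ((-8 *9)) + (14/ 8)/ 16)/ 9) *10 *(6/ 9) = 0.13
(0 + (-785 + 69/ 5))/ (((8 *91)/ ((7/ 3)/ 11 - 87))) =1380448/ 15015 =91.94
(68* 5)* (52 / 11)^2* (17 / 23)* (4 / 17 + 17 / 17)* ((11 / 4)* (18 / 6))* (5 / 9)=8044400 / 253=31796.05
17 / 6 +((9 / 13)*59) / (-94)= 4397 / 1833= 2.40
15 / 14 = 1.07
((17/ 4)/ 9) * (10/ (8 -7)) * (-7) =-595/ 18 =-33.06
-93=-93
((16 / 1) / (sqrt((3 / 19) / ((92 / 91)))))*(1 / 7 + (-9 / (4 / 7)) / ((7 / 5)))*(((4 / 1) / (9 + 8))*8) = -79616*sqrt(119301) / 32487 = -846.47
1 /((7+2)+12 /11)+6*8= 5339 /111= 48.10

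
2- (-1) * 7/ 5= 17/ 5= 3.40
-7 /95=-0.07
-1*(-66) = 66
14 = 14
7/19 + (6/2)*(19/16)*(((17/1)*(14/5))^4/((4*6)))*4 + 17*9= 72396387981/23750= 3048268.97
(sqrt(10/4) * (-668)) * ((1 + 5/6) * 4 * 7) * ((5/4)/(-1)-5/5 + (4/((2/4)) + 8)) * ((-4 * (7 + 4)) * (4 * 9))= 373425360 * sqrt(10)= 1180874673.67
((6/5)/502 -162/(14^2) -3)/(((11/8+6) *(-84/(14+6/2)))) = 2665209/25397435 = 0.10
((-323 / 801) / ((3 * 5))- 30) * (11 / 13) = -3968503 / 156195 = -25.41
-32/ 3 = -10.67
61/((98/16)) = 488/49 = 9.96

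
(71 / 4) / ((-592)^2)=71 / 1401856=0.00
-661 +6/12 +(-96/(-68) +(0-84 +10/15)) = -75727/102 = -742.42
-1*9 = -9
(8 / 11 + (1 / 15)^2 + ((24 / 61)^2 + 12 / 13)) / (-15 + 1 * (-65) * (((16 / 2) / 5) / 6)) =-216650003 / 3871049325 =-0.06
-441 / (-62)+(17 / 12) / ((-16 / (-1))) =42863 / 5952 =7.20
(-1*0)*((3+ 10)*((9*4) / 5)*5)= 0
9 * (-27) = -243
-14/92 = -7/46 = -0.15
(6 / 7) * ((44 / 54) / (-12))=-11 / 189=-0.06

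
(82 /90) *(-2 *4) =-328 /45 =-7.29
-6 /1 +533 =527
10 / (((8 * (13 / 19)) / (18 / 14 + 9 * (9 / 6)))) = 19665 / 728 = 27.01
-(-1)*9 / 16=9 / 16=0.56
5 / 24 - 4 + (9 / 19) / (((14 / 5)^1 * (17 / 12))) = -199271 / 54264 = -3.67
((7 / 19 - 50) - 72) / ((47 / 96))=-221856 / 893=-248.44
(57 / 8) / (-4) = -57 / 32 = -1.78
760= 760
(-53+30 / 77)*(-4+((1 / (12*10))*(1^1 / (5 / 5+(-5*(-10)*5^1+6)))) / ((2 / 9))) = 333142087 / 1583120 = 210.43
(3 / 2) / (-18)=-1 / 12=-0.08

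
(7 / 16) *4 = 7 / 4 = 1.75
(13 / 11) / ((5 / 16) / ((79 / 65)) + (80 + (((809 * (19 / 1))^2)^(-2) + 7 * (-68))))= -917273646954638604592 / 307157666167601390544425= -0.00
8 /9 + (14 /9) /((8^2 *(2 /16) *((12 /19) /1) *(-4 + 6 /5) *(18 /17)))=12209 /15552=0.79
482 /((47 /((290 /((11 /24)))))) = 3354720 /517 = 6488.82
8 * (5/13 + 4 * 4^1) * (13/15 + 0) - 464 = -1752/5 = -350.40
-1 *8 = -8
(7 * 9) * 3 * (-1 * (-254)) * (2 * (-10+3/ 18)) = -944118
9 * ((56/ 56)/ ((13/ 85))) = 765/ 13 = 58.85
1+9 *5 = 46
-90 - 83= -173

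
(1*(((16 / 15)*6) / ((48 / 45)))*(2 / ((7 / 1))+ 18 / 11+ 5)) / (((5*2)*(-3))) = -533 / 385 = -1.38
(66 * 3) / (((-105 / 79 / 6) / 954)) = -29844936 / 35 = -852712.46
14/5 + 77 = 399/5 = 79.80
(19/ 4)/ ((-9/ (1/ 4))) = -19/ 144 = -0.13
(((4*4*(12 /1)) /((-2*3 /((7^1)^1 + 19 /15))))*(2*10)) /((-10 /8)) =63488 /15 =4232.53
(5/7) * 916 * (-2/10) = -916/7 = -130.86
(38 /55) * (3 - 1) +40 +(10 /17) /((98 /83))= 1918733 /45815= 41.88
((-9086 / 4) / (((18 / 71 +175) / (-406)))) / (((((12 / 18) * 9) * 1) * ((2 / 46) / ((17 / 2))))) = 1113130403 / 6492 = 171461.86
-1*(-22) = 22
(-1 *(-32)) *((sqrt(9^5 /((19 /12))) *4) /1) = 62208 *sqrt(57) /19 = 24718.95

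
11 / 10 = 1.10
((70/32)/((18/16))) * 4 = 70/9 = 7.78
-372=-372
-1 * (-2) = 2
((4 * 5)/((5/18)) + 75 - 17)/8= 65/4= 16.25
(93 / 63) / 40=0.04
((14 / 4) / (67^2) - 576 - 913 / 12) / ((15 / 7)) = -245884681 / 808020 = -304.31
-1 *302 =-302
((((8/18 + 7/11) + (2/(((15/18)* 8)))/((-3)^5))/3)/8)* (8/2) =9619/53460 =0.18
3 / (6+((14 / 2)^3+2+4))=3 / 355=0.01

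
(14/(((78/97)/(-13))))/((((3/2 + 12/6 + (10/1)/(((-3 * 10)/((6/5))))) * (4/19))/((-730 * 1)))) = 23544325/93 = 253164.78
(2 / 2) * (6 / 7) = 6 / 7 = 0.86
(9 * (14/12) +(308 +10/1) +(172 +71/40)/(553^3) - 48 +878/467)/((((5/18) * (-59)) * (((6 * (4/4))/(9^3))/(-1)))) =278700068871984717/133130094956600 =2093.44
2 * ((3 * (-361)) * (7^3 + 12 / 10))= -3727686 / 5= -745537.20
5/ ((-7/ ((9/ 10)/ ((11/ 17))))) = -153/ 154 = -0.99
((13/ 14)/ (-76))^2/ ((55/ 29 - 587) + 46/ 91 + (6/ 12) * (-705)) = -63713/ 399953586592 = -0.00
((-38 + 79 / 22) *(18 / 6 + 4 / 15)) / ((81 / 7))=-259651 / 26730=-9.71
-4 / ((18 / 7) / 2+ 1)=-7 / 4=-1.75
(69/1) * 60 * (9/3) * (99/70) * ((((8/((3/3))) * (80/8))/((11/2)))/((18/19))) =1887840/7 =269691.43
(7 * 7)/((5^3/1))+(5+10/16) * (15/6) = 28909/2000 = 14.45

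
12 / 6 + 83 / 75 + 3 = 458 / 75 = 6.11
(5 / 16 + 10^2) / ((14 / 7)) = 1605 / 32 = 50.16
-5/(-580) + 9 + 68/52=15557/1508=10.32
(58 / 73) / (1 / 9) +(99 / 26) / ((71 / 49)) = 1317735 / 134758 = 9.78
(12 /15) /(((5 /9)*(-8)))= -9 /50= -0.18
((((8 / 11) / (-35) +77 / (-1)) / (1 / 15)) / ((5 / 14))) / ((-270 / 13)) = 385489 / 2475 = 155.75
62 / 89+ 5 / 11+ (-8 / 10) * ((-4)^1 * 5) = 16791 / 979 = 17.15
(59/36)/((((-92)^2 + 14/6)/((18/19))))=177/965162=0.00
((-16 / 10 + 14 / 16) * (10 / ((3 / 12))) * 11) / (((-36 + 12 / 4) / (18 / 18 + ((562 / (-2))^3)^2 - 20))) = 4758988579704066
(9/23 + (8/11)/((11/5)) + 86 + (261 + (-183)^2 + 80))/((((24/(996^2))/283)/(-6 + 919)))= 91642945533095262/253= 362225081158479.30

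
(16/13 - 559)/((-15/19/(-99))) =-4546377/65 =-69944.26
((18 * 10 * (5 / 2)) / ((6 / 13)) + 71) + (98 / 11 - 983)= 791 / 11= 71.91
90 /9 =10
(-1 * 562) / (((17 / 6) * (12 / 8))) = -2248 / 17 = -132.24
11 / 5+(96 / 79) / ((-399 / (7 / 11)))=181461 / 82555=2.20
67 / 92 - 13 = -1129 / 92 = -12.27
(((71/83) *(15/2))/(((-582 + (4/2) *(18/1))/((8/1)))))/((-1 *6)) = 355/22659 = 0.02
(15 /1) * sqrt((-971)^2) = 14565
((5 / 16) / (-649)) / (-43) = 5 / 446512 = 0.00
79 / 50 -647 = -32271 / 50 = -645.42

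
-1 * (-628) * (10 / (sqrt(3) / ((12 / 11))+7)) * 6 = 12660480 / 2231 - 1657920 * sqrt(3) / 2231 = 4387.66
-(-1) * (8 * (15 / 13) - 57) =-621 / 13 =-47.77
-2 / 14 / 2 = -1 / 14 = -0.07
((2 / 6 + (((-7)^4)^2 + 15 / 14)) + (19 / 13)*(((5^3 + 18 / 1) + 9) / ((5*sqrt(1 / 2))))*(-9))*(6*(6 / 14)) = 726365103 / 49 - 467856*sqrt(2) / 455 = 14822323.44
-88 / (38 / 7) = -308 / 19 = -16.21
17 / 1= 17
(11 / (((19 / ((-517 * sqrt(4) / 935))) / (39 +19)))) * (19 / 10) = -70.56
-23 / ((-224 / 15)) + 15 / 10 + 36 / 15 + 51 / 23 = 197259 / 25760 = 7.66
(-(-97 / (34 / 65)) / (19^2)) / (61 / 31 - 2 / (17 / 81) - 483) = -195455 / 186655772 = -0.00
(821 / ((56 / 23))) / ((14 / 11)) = 207713 / 784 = 264.94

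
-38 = -38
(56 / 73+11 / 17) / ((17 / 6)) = 10530 / 21097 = 0.50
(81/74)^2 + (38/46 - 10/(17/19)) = -19596021/2141116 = -9.15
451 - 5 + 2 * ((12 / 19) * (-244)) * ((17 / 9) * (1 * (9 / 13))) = 10610 / 247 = 42.96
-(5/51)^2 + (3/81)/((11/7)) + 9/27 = 0.35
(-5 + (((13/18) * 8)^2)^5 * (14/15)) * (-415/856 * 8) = -167973011407571365663/1119257792721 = -150075355.74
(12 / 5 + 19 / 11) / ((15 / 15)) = 227 / 55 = 4.13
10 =10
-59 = -59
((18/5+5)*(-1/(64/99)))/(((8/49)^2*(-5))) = 10221057/102400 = 99.82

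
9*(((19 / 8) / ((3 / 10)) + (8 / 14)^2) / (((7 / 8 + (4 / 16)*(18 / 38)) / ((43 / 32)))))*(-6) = -35639991 / 59192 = -602.11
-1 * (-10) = 10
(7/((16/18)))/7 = 9/8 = 1.12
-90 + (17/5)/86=-38683/430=-89.96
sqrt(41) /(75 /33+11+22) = 11*sqrt(41) /388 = 0.18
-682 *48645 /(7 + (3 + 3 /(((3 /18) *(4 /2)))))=-33175890 /19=-1746099.47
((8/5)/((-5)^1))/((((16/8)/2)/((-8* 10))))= 25.60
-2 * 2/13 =-4/13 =-0.31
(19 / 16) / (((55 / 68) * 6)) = 323 / 1320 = 0.24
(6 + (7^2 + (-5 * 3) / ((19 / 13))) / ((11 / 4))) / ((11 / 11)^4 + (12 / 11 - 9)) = -2099 / 722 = -2.91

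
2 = 2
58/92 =29/46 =0.63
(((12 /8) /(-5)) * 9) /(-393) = 9 /1310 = 0.01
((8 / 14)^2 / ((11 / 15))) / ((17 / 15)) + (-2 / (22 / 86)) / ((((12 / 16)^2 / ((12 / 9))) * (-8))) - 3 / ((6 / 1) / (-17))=5546425 / 494802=11.21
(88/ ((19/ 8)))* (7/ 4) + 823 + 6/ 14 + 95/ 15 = 356947/ 399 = 894.60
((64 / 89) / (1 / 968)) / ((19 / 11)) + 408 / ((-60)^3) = 6133219253 / 15219000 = 403.00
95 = 95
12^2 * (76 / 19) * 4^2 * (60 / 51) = 184320 / 17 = 10842.35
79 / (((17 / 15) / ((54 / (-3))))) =-21330 / 17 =-1254.71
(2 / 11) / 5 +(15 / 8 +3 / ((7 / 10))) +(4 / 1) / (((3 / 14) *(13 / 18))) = 1283011 / 40040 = 32.04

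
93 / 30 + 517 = 5201 / 10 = 520.10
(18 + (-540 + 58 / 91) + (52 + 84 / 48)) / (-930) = 56737 / 112840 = 0.50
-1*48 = -48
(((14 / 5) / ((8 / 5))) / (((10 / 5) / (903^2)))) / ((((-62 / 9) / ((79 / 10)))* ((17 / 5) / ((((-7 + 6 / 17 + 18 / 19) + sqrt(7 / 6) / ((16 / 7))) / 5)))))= 7471312981713 / 27235360 - 9469344717* sqrt(42) / 2698240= 251580.15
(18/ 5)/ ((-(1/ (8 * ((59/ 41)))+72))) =-0.05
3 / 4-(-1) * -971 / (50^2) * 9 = -1716 / 625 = -2.75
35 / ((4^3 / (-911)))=-31885 / 64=-498.20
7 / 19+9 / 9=26 / 19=1.37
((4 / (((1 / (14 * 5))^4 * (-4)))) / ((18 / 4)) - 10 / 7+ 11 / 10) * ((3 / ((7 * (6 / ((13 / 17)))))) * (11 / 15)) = -480680229601 / 2249100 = -213721.15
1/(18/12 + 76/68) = 34/89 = 0.38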